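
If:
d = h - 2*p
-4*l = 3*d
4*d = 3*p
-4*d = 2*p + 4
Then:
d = -3/5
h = -11/5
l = 9/20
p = -4/5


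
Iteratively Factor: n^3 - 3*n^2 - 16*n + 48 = (n - 4)*(n^2 + n - 12) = (n - 4)*(n + 4)*(n - 3)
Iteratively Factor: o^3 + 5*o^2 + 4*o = (o + 1)*(o^2 + 4*o) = o*(o + 1)*(o + 4)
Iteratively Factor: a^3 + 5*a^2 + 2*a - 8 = (a + 2)*(a^2 + 3*a - 4) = (a + 2)*(a + 4)*(a - 1)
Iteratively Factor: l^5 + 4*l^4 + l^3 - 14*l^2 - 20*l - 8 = (l + 2)*(l^4 + 2*l^3 - 3*l^2 - 8*l - 4) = (l + 1)*(l + 2)*(l^3 + l^2 - 4*l - 4) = (l - 2)*(l + 1)*(l + 2)*(l^2 + 3*l + 2) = (l - 2)*(l + 1)*(l + 2)^2*(l + 1)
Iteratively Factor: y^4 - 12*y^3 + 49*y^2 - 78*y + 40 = (y - 5)*(y^3 - 7*y^2 + 14*y - 8) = (y - 5)*(y - 2)*(y^2 - 5*y + 4) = (y - 5)*(y - 2)*(y - 1)*(y - 4)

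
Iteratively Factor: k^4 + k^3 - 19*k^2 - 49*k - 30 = (k + 1)*(k^3 - 19*k - 30) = (k - 5)*(k + 1)*(k^2 + 5*k + 6) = (k - 5)*(k + 1)*(k + 2)*(k + 3)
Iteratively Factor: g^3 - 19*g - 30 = (g + 3)*(g^2 - 3*g - 10) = (g - 5)*(g + 3)*(g + 2)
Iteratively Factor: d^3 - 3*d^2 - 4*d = (d + 1)*(d^2 - 4*d) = (d - 4)*(d + 1)*(d)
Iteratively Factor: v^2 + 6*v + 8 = (v + 4)*(v + 2)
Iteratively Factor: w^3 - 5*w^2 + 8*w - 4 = (w - 1)*(w^2 - 4*w + 4) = (w - 2)*(w - 1)*(w - 2)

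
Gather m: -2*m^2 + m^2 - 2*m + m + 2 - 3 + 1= -m^2 - m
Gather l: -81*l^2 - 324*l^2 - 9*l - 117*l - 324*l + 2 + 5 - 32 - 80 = -405*l^2 - 450*l - 105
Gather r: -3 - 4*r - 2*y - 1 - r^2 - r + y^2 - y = -r^2 - 5*r + y^2 - 3*y - 4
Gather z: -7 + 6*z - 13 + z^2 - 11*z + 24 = z^2 - 5*z + 4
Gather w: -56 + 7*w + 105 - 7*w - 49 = 0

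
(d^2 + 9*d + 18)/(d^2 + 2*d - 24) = (d + 3)/(d - 4)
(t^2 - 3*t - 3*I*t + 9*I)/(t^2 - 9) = (t - 3*I)/(t + 3)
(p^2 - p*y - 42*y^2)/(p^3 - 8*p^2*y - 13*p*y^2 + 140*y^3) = (-p - 6*y)/(-p^2 + p*y + 20*y^2)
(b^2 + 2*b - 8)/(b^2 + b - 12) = (b - 2)/(b - 3)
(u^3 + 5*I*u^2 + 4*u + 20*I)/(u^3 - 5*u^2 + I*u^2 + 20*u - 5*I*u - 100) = (u^2 + 4)/(u^2 - u*(5 + 4*I) + 20*I)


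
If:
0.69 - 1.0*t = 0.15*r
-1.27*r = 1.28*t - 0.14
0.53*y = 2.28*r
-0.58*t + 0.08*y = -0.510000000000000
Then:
No Solution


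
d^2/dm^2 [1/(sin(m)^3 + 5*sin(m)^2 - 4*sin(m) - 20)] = (-9*sin(m)^6 - 55*sin(m)^5 - 80*sin(m)^4 - 40*sin(m)^3 - 290*sin(m)^2 + 80*sin(m) + 232)/(sin(m)^3 + 5*sin(m)^2 - 4*sin(m) - 20)^3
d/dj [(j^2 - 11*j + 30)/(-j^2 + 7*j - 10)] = -4/(j^2 - 4*j + 4)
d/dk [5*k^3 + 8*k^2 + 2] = k*(15*k + 16)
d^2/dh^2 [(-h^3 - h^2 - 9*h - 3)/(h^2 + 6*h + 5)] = 4*(-17*h^3 - 42*h^2 + 3*h + 76)/(h^6 + 18*h^5 + 123*h^4 + 396*h^3 + 615*h^2 + 450*h + 125)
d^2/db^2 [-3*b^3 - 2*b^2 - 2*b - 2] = -18*b - 4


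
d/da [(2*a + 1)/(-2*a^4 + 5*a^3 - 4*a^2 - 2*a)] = (12*a^4 - 12*a^3 - 7*a^2 + 8*a + 2)/(a^2*(4*a^6 - 20*a^5 + 41*a^4 - 32*a^3 - 4*a^2 + 16*a + 4))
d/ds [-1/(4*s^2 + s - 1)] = (8*s + 1)/(4*s^2 + s - 1)^2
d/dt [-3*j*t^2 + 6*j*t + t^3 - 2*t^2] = -6*j*t + 6*j + 3*t^2 - 4*t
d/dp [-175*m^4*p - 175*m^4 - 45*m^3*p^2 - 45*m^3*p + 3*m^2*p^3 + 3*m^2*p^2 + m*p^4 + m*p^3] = m*(-175*m^3 - 90*m^2*p - 45*m^2 + 9*m*p^2 + 6*m*p + 4*p^3 + 3*p^2)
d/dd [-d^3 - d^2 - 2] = d*(-3*d - 2)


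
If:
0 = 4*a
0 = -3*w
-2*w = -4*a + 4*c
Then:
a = 0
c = 0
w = 0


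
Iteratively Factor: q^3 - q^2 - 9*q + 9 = (q + 3)*(q^2 - 4*q + 3) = (q - 3)*(q + 3)*(q - 1)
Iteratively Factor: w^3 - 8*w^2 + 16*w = (w - 4)*(w^2 - 4*w) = w*(w - 4)*(w - 4)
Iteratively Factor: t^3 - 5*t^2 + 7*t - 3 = (t - 1)*(t^2 - 4*t + 3) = (t - 3)*(t - 1)*(t - 1)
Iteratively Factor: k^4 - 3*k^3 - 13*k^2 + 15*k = (k)*(k^3 - 3*k^2 - 13*k + 15) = k*(k - 5)*(k^2 + 2*k - 3) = k*(k - 5)*(k - 1)*(k + 3)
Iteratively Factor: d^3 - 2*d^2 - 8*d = (d - 4)*(d^2 + 2*d) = (d - 4)*(d + 2)*(d)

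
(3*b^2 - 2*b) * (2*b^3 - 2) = 6*b^5 - 4*b^4 - 6*b^2 + 4*b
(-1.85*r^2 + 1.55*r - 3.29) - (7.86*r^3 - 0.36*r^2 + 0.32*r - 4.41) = -7.86*r^3 - 1.49*r^2 + 1.23*r + 1.12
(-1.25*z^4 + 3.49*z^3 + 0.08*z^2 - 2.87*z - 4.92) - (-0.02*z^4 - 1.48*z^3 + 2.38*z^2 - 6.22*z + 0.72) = -1.23*z^4 + 4.97*z^3 - 2.3*z^2 + 3.35*z - 5.64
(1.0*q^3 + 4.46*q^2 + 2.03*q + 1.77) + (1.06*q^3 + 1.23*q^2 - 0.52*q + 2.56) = 2.06*q^3 + 5.69*q^2 + 1.51*q + 4.33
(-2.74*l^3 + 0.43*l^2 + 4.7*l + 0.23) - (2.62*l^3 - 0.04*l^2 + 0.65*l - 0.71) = -5.36*l^3 + 0.47*l^2 + 4.05*l + 0.94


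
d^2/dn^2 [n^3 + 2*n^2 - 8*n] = 6*n + 4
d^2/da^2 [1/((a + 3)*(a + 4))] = 2*((a + 3)^2 + (a + 3)*(a + 4) + (a + 4)^2)/((a + 3)^3*(a + 4)^3)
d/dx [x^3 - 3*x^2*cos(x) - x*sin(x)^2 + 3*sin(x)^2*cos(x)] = 3*x^2*sin(x) + 3*x^2 - x*sin(2*x) - 6*x*cos(x) - 3*sin(x)/4 + 9*sin(3*x)/4 + cos(2*x)/2 - 1/2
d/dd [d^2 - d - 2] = 2*d - 1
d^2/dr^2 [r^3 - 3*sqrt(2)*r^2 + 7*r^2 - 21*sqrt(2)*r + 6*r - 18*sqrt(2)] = 6*r - 6*sqrt(2) + 14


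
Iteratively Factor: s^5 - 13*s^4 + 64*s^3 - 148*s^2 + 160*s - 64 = (s - 4)*(s^4 - 9*s^3 + 28*s^2 - 36*s + 16) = (s - 4)^2*(s^3 - 5*s^2 + 8*s - 4) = (s - 4)^2*(s - 2)*(s^2 - 3*s + 2) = (s - 4)^2*(s - 2)*(s - 1)*(s - 2)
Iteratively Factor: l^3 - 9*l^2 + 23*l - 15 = (l - 5)*(l^2 - 4*l + 3) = (l - 5)*(l - 3)*(l - 1)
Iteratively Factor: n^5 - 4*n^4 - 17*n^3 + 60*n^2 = (n - 3)*(n^4 - n^3 - 20*n^2) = n*(n - 3)*(n^3 - n^2 - 20*n) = n^2*(n - 3)*(n^2 - n - 20) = n^2*(n - 3)*(n + 4)*(n - 5)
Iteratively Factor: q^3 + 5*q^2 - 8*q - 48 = (q + 4)*(q^2 + q - 12) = (q - 3)*(q + 4)*(q + 4)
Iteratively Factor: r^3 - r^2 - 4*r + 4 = (r - 1)*(r^2 - 4) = (r - 1)*(r + 2)*(r - 2)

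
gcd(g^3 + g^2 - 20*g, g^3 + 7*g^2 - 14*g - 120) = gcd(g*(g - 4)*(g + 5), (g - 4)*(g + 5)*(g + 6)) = g^2 + g - 20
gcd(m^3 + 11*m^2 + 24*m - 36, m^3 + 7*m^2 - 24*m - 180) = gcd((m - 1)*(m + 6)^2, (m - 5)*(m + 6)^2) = m^2 + 12*m + 36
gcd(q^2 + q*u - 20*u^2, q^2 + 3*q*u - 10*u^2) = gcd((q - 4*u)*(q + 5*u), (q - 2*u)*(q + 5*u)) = q + 5*u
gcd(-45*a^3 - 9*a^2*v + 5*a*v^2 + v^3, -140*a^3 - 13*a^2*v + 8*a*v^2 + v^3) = 5*a + v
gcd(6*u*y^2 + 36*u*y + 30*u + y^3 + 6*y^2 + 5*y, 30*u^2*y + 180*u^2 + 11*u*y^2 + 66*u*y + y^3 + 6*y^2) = 6*u + y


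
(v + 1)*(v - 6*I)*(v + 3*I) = v^3 + v^2 - 3*I*v^2 + 18*v - 3*I*v + 18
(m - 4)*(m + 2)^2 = m^3 - 12*m - 16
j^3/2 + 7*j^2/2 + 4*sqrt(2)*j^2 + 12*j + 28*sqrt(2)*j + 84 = (j/2 + sqrt(2))*(j + 7)*(j + 6*sqrt(2))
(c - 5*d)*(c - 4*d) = c^2 - 9*c*d + 20*d^2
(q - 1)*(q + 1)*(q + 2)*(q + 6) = q^4 + 8*q^3 + 11*q^2 - 8*q - 12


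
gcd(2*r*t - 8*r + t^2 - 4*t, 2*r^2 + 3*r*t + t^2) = 2*r + t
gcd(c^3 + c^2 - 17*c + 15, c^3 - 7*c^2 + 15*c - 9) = c^2 - 4*c + 3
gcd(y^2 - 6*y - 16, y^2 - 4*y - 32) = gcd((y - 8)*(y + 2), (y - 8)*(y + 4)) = y - 8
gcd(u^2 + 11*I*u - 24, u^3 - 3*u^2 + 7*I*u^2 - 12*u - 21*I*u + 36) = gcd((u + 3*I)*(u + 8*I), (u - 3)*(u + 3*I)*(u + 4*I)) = u + 3*I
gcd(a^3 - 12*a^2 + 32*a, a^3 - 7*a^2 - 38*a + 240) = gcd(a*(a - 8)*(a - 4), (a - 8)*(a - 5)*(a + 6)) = a - 8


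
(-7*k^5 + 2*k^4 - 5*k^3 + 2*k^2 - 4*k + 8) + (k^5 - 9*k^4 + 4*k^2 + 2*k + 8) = -6*k^5 - 7*k^4 - 5*k^3 + 6*k^2 - 2*k + 16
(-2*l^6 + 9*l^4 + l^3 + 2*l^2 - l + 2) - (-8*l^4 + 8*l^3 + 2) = -2*l^6 + 17*l^4 - 7*l^3 + 2*l^2 - l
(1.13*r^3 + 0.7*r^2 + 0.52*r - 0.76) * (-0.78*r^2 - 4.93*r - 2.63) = -0.8814*r^5 - 6.1169*r^4 - 6.8285*r^3 - 3.8118*r^2 + 2.3792*r + 1.9988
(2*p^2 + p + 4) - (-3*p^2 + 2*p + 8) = 5*p^2 - p - 4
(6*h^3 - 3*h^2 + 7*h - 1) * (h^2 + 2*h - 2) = 6*h^5 + 9*h^4 - 11*h^3 + 19*h^2 - 16*h + 2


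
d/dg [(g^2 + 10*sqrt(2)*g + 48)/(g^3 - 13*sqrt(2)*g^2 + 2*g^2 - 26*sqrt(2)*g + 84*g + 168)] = (2*(g + 5*sqrt(2))*(g^3 - 13*sqrt(2)*g^2 + 2*g^2 - 26*sqrt(2)*g + 84*g + 168) - (g^2 + 10*sqrt(2)*g + 48)*(3*g^2 - 26*sqrt(2)*g + 4*g - 26*sqrt(2) + 84))/(g^3 - 13*sqrt(2)*g^2 + 2*g^2 - 26*sqrt(2)*g + 84*g + 168)^2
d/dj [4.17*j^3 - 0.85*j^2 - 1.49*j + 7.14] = 12.51*j^2 - 1.7*j - 1.49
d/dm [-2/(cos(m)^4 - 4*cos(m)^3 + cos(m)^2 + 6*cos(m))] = 4*(-2*cos(m)^3 + 6*cos(m)^2 - cos(m) - 3)*sin(m)/((cos(m)^3 - 4*cos(m)^2 + cos(m) + 6)^2*cos(m)^2)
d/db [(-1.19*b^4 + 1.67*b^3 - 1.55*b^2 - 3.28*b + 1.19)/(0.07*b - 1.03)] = (-0.2499*b^4 + 5.1366*b^3 - 5.2688*b^2 + 3.193*b + 3.2951)/(0.0049*b^2 - 0.1442*b + 1.0609)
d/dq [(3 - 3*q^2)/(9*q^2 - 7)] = -12*q/(9*q^2 - 7)^2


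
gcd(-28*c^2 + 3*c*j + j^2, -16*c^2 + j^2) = 4*c - j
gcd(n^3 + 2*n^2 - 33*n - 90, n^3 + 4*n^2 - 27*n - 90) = n + 3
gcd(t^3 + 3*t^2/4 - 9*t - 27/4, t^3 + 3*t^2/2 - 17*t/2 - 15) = t - 3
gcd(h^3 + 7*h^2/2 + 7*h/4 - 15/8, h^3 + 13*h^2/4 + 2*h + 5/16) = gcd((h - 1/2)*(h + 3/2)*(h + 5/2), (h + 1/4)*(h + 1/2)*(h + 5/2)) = h + 5/2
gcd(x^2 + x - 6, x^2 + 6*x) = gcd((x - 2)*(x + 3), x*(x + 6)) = 1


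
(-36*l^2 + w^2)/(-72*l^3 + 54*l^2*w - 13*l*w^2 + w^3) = (6*l + w)/(12*l^2 - 7*l*w + w^2)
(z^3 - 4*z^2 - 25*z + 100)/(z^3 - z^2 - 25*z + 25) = (z - 4)/(z - 1)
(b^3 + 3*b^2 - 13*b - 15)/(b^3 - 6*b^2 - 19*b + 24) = (b^3 + 3*b^2 - 13*b - 15)/(b^3 - 6*b^2 - 19*b + 24)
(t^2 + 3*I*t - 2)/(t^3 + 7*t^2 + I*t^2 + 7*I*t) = (t + 2*I)/(t*(t + 7))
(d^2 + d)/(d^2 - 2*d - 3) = d/(d - 3)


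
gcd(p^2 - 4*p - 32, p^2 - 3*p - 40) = p - 8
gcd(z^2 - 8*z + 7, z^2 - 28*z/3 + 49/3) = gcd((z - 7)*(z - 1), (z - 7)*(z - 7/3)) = z - 7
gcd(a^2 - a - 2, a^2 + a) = a + 1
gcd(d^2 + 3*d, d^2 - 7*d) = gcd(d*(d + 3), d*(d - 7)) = d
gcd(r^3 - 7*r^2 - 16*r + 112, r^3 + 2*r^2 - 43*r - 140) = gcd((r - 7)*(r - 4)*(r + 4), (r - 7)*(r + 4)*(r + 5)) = r^2 - 3*r - 28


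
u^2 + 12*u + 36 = (u + 6)^2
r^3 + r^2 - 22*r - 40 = (r - 5)*(r + 2)*(r + 4)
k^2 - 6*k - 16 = (k - 8)*(k + 2)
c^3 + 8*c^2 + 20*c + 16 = (c + 2)^2*(c + 4)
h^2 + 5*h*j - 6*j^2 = (h - j)*(h + 6*j)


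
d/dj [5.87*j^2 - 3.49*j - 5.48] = 11.74*j - 3.49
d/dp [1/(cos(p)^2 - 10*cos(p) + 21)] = 2*(cos(p) - 5)*sin(p)/(cos(p)^2 - 10*cos(p) + 21)^2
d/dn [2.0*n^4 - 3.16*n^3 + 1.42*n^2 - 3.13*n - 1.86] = 8.0*n^3 - 9.48*n^2 + 2.84*n - 3.13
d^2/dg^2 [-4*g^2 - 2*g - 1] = -8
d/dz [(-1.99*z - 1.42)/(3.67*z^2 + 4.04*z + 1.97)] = (7.3033*z^2 + 10.4228*z + 1.8165)/(13.4689*z^4 + 29.6536*z^3 + 30.7814*z^2 + 15.9176*z + 3.8809)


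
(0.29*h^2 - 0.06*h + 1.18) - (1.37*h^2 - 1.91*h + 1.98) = -1.08*h^2 + 1.85*h - 0.8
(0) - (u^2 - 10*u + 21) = -u^2 + 10*u - 21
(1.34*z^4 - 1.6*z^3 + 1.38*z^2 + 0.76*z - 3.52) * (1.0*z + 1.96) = 1.34*z^5 + 1.0264*z^4 - 1.756*z^3 + 3.4648*z^2 - 2.0304*z - 6.8992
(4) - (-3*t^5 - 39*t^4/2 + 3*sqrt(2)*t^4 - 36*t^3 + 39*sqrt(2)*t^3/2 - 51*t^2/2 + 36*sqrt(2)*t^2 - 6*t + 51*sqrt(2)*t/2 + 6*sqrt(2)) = 3*t^5 - 3*sqrt(2)*t^4 + 39*t^4/2 - 39*sqrt(2)*t^3/2 + 36*t^3 - 36*sqrt(2)*t^2 + 51*t^2/2 - 51*sqrt(2)*t/2 + 6*t - 6*sqrt(2) + 4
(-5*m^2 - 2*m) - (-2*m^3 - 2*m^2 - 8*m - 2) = 2*m^3 - 3*m^2 + 6*m + 2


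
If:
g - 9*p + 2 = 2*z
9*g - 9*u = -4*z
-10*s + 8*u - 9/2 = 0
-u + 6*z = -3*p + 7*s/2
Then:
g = 41*z/39 + 269/416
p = 367/1248 - 37*z/351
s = 140*z/117 + 7/104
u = 175*z/117 + 269/416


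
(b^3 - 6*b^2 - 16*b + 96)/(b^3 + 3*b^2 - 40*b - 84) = (b^2 - 16)/(b^2 + 9*b + 14)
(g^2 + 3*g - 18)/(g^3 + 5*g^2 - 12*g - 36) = 1/(g + 2)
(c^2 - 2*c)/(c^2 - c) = (c - 2)/(c - 1)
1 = 1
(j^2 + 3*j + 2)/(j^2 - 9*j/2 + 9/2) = 2*(j^2 + 3*j + 2)/(2*j^2 - 9*j + 9)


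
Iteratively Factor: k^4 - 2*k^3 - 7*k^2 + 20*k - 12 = (k - 1)*(k^3 - k^2 - 8*k + 12) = (k - 2)*(k - 1)*(k^2 + k - 6) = (k - 2)^2*(k - 1)*(k + 3)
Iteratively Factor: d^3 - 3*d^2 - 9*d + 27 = (d + 3)*(d^2 - 6*d + 9) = (d - 3)*(d + 3)*(d - 3)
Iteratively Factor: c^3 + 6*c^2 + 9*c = (c + 3)*(c^2 + 3*c) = c*(c + 3)*(c + 3)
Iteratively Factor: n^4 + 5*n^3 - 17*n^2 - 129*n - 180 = (n + 3)*(n^3 + 2*n^2 - 23*n - 60) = (n + 3)^2*(n^2 - n - 20) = (n + 3)^2*(n + 4)*(n - 5)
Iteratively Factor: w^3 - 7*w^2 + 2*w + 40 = (w - 5)*(w^2 - 2*w - 8) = (w - 5)*(w + 2)*(w - 4)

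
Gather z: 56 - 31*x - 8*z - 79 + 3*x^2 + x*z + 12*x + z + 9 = 3*x^2 - 19*x + z*(x - 7) - 14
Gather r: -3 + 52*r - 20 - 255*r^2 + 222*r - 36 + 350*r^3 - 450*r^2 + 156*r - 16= 350*r^3 - 705*r^2 + 430*r - 75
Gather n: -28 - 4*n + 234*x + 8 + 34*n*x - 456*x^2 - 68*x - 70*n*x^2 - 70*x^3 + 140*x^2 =n*(-70*x^2 + 34*x - 4) - 70*x^3 - 316*x^2 + 166*x - 20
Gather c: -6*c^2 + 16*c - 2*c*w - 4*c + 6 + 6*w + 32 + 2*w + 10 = -6*c^2 + c*(12 - 2*w) + 8*w + 48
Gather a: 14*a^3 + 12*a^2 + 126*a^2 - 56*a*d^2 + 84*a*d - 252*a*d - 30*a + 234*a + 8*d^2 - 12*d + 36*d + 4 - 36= 14*a^3 + 138*a^2 + a*(-56*d^2 - 168*d + 204) + 8*d^2 + 24*d - 32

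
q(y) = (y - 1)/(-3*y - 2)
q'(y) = 1/(-3*y - 2) + 3*(y - 1)/(-3*y - 2)^2 = -5/(3*y + 2)^2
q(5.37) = -0.24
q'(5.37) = -0.02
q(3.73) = -0.21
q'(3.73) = -0.03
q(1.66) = -0.09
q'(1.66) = -0.10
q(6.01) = -0.25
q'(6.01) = -0.01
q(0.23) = 0.29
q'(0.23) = -0.69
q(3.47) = -0.20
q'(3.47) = -0.03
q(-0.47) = 2.49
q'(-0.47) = -14.36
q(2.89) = -0.18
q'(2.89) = -0.04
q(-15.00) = -0.37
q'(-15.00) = 0.00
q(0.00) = 0.50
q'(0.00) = -1.25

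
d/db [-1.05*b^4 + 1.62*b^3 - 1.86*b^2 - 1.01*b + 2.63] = -4.2*b^3 + 4.86*b^2 - 3.72*b - 1.01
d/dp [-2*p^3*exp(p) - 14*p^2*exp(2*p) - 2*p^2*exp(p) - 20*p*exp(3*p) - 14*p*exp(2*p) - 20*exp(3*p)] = 2*(-p^3 - 14*p^2*exp(p) - 4*p^2 - 30*p*exp(2*p) - 28*p*exp(p) - 2*p - 40*exp(2*p) - 7*exp(p))*exp(p)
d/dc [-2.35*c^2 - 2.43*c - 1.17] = -4.7*c - 2.43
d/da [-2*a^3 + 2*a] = 2 - 6*a^2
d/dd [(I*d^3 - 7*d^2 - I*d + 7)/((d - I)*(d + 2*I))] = (I*d^4 - 2*d^3 - 42*d - 9*I)/(d^4 + 2*I*d^3 + 3*d^2 + 4*I*d + 4)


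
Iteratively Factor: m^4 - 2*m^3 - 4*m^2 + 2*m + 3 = (m + 1)*(m^3 - 3*m^2 - m + 3) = (m - 1)*(m + 1)*(m^2 - 2*m - 3) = (m - 3)*(m - 1)*(m + 1)*(m + 1)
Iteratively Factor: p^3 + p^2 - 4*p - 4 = (p + 1)*(p^2 - 4) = (p - 2)*(p + 1)*(p + 2)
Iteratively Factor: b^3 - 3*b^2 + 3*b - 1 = (b - 1)*(b^2 - 2*b + 1) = (b - 1)^2*(b - 1)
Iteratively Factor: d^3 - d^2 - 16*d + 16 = (d - 1)*(d^2 - 16) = (d - 4)*(d - 1)*(d + 4)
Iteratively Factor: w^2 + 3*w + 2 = (w + 1)*(w + 2)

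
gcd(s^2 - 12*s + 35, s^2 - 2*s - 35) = s - 7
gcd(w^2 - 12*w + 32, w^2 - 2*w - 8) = w - 4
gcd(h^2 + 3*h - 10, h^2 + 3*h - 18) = 1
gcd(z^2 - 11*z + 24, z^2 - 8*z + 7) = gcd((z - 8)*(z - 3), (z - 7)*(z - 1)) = 1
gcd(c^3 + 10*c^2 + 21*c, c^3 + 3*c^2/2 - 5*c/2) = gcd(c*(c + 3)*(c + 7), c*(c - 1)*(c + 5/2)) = c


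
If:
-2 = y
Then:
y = -2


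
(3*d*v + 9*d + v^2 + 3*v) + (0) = 3*d*v + 9*d + v^2 + 3*v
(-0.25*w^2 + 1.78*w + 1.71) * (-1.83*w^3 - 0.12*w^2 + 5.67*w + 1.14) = 0.4575*w^5 - 3.2274*w^4 - 4.7604*w^3 + 9.6024*w^2 + 11.7249*w + 1.9494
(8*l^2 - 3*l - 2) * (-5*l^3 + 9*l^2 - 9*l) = -40*l^5 + 87*l^4 - 89*l^3 + 9*l^2 + 18*l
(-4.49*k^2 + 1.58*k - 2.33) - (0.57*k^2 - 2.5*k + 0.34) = -5.06*k^2 + 4.08*k - 2.67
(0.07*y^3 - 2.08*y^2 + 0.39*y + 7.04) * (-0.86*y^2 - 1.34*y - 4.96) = -0.0602*y^5 + 1.695*y^4 + 2.1046*y^3 + 3.7398*y^2 - 11.368*y - 34.9184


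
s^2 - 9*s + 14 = (s - 7)*(s - 2)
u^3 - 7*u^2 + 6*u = u*(u - 6)*(u - 1)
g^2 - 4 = (g - 2)*(g + 2)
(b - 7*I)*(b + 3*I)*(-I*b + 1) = -I*b^3 - 3*b^2 - 25*I*b + 21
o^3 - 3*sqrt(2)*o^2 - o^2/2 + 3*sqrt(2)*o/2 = o*(o - 1/2)*(o - 3*sqrt(2))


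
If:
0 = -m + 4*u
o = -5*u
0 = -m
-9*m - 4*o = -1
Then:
No Solution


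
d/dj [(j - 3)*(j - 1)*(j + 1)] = 3*j^2 - 6*j - 1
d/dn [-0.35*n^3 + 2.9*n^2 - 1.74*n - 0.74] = -1.05*n^2 + 5.8*n - 1.74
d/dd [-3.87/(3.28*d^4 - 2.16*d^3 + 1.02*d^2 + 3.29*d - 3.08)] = (50.7744*d^3 - 25.0776*d^2 + 7.8948*d + 12.7323)/(3.28*d^4 - 2.16*d^3 + 1.02*d^2 + 3.29*d - 3.08)^2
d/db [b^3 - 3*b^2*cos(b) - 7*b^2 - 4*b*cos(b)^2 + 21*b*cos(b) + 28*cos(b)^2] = 3*b^2*sin(b) + 3*b^2 - 21*b*sin(b) + 4*b*sin(2*b) - 6*b*cos(b) - 14*b - 28*sin(2*b) - 4*cos(b)^2 + 21*cos(b)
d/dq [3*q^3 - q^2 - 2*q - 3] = 9*q^2 - 2*q - 2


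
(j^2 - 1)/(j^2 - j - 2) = (j - 1)/(j - 2)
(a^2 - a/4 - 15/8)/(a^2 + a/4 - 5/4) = (a - 3/2)/(a - 1)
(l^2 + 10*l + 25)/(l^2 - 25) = (l + 5)/(l - 5)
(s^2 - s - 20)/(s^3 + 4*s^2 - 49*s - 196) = (s - 5)/(s^2 - 49)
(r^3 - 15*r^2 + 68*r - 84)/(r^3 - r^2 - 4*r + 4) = (r^2 - 13*r + 42)/(r^2 + r - 2)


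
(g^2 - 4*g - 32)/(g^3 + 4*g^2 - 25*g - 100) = (g - 8)/(g^2 - 25)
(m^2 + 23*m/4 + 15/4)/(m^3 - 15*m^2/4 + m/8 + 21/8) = 2*(m + 5)/(2*m^2 - 9*m + 7)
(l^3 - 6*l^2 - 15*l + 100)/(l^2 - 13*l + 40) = (l^2 - l - 20)/(l - 8)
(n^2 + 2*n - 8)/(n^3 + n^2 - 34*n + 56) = (n + 4)/(n^2 + 3*n - 28)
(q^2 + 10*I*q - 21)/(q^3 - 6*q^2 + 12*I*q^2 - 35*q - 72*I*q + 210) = (q + 3*I)/(q^2 + q*(-6 + 5*I) - 30*I)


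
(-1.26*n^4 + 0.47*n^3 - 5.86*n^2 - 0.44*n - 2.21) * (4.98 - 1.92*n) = 2.4192*n^5 - 7.1772*n^4 + 13.5918*n^3 - 28.338*n^2 + 2.052*n - 11.0058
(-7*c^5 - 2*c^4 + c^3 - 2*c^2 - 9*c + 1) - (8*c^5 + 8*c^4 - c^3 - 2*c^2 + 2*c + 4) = -15*c^5 - 10*c^4 + 2*c^3 - 11*c - 3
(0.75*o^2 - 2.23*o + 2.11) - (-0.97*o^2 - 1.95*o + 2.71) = 1.72*o^2 - 0.28*o - 0.6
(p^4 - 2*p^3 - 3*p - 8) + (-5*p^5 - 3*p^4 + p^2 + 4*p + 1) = -5*p^5 - 2*p^4 - 2*p^3 + p^2 + p - 7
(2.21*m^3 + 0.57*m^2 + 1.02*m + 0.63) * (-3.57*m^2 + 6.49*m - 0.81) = -7.8897*m^5 + 12.308*m^4 - 1.7322*m^3 + 3.909*m^2 + 3.2625*m - 0.5103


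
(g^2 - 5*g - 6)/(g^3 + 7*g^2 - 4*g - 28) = (g^2 - 5*g - 6)/(g^3 + 7*g^2 - 4*g - 28)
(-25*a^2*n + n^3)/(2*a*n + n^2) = (-25*a^2 + n^2)/(2*a + n)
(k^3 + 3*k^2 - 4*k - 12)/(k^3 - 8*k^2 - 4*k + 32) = (k + 3)/(k - 8)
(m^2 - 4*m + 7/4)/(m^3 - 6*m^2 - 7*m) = (-m^2 + 4*m - 7/4)/(m*(-m^2 + 6*m + 7))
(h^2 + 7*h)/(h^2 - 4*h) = (h + 7)/(h - 4)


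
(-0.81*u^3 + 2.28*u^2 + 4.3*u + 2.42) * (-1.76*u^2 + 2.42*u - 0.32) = 1.4256*u^5 - 5.973*u^4 - 1.7912*u^3 + 5.4172*u^2 + 4.4804*u - 0.7744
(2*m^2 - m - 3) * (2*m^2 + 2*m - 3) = 4*m^4 + 2*m^3 - 14*m^2 - 3*m + 9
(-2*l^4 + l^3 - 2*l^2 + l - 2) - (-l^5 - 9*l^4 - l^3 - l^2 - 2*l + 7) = l^5 + 7*l^4 + 2*l^3 - l^2 + 3*l - 9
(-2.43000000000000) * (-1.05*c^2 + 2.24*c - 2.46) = 2.5515*c^2 - 5.4432*c + 5.9778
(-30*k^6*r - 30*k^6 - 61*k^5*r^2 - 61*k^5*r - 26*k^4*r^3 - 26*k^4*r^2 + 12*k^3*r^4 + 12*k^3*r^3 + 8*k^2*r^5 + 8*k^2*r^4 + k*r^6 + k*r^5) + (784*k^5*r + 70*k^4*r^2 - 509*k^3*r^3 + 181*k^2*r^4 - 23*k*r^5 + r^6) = -30*k^6*r - 30*k^6 - 61*k^5*r^2 + 723*k^5*r - 26*k^4*r^3 + 44*k^4*r^2 + 12*k^3*r^4 - 497*k^3*r^3 + 8*k^2*r^5 + 189*k^2*r^4 + k*r^6 - 22*k*r^5 + r^6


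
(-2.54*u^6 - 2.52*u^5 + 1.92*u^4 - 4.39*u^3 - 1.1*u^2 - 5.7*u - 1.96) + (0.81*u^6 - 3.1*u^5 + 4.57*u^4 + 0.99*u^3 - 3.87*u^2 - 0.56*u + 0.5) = -1.73*u^6 - 5.62*u^5 + 6.49*u^4 - 3.4*u^3 - 4.97*u^2 - 6.26*u - 1.46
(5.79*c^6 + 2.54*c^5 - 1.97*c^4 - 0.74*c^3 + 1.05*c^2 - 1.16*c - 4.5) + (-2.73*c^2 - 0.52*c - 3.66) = 5.79*c^6 + 2.54*c^5 - 1.97*c^4 - 0.74*c^3 - 1.68*c^2 - 1.68*c - 8.16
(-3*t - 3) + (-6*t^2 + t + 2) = -6*t^2 - 2*t - 1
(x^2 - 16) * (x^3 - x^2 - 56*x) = x^5 - x^4 - 72*x^3 + 16*x^2 + 896*x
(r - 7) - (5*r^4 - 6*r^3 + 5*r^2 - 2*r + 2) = -5*r^4 + 6*r^3 - 5*r^2 + 3*r - 9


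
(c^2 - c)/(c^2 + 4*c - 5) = c/(c + 5)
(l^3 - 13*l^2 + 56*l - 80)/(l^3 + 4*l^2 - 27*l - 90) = (l^2 - 8*l + 16)/(l^2 + 9*l + 18)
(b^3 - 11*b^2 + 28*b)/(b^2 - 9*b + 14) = b*(b - 4)/(b - 2)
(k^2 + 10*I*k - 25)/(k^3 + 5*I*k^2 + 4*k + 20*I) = (k + 5*I)/(k^2 + 4)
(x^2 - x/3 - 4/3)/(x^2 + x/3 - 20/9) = 3*(x + 1)/(3*x + 5)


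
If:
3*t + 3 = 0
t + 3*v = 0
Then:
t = -1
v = 1/3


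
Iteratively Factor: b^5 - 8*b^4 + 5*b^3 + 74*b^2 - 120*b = (b)*(b^4 - 8*b^3 + 5*b^2 + 74*b - 120) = b*(b - 2)*(b^3 - 6*b^2 - 7*b + 60) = b*(b - 2)*(b + 3)*(b^2 - 9*b + 20) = b*(b - 5)*(b - 2)*(b + 3)*(b - 4)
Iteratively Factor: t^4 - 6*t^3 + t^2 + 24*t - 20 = (t - 5)*(t^3 - t^2 - 4*t + 4) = (t - 5)*(t + 2)*(t^2 - 3*t + 2) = (t - 5)*(t - 1)*(t + 2)*(t - 2)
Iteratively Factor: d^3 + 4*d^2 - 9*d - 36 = (d + 3)*(d^2 + d - 12) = (d + 3)*(d + 4)*(d - 3)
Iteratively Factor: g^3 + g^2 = (g + 1)*(g^2) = g*(g + 1)*(g)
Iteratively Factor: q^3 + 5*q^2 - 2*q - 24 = (q - 2)*(q^2 + 7*q + 12) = (q - 2)*(q + 3)*(q + 4)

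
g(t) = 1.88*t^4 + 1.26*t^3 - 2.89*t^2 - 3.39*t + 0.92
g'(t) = 7.52*t^3 + 3.78*t^2 - 5.78*t - 3.39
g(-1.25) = 2.77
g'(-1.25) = -4.95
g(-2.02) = 16.89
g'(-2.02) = -38.27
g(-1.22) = 2.63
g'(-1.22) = -4.37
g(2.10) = 29.29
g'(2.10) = 70.78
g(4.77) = 1029.01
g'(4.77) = 871.20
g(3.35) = 241.28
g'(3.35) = 302.39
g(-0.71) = 1.90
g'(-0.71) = -0.07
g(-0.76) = 1.90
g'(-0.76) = -0.11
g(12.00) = 40705.04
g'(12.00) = 13466.13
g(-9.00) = 11213.48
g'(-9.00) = -5127.27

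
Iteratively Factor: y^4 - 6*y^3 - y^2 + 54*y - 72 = (y - 2)*(y^3 - 4*y^2 - 9*y + 36) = (y - 2)*(y + 3)*(y^2 - 7*y + 12) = (y - 4)*(y - 2)*(y + 3)*(y - 3)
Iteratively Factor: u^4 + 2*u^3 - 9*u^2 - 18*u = (u + 2)*(u^3 - 9*u) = (u - 3)*(u + 2)*(u^2 + 3*u) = (u - 3)*(u + 2)*(u + 3)*(u)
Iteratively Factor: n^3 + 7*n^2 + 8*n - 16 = (n - 1)*(n^2 + 8*n + 16) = (n - 1)*(n + 4)*(n + 4)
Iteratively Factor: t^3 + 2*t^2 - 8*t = (t - 2)*(t^2 + 4*t) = t*(t - 2)*(t + 4)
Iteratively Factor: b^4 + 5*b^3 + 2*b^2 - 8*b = (b - 1)*(b^3 + 6*b^2 + 8*b) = (b - 1)*(b + 2)*(b^2 + 4*b) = b*(b - 1)*(b + 2)*(b + 4)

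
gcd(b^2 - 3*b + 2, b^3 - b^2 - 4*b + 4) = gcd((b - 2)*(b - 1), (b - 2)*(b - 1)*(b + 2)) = b^2 - 3*b + 2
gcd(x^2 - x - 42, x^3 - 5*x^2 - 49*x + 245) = x - 7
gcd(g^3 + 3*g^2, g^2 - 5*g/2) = g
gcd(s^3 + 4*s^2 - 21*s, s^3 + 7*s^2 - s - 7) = s + 7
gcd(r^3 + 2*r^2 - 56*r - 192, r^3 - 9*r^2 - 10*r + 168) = r + 4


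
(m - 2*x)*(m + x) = m^2 - m*x - 2*x^2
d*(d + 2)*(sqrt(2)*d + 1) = sqrt(2)*d^3 + d^2 + 2*sqrt(2)*d^2 + 2*d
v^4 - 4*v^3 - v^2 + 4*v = v*(v - 4)*(v - 1)*(v + 1)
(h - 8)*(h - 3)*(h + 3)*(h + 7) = h^4 - h^3 - 65*h^2 + 9*h + 504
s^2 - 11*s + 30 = (s - 6)*(s - 5)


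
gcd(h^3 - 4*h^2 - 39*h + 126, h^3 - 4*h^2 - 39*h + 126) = h^3 - 4*h^2 - 39*h + 126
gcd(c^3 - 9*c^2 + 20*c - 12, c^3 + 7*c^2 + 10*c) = 1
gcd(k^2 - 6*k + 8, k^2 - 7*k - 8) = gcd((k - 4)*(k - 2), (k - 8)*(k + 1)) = 1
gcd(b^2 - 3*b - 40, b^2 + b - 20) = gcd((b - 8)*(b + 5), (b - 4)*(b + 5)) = b + 5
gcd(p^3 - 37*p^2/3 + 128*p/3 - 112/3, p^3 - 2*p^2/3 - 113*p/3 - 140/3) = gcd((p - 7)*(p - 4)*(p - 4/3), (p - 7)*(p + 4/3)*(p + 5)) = p - 7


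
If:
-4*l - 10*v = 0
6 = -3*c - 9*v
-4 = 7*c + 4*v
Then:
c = -4/17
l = 25/17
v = -10/17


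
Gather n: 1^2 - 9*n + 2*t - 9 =-9*n + 2*t - 8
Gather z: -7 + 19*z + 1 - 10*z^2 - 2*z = -10*z^2 + 17*z - 6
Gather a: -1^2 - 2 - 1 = -4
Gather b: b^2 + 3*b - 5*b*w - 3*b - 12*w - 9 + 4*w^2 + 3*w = b^2 - 5*b*w + 4*w^2 - 9*w - 9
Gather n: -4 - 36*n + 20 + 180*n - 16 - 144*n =0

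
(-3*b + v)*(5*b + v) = -15*b^2 + 2*b*v + v^2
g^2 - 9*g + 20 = (g - 5)*(g - 4)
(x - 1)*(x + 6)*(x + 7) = x^3 + 12*x^2 + 29*x - 42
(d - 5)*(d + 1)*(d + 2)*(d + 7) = d^4 + 5*d^3 - 27*d^2 - 101*d - 70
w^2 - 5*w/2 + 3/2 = (w - 3/2)*(w - 1)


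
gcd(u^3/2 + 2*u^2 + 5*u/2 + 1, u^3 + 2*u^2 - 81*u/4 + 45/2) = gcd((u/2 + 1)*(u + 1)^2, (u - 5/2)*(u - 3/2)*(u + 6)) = 1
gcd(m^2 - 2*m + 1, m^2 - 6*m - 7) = 1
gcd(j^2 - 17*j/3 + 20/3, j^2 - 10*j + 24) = j - 4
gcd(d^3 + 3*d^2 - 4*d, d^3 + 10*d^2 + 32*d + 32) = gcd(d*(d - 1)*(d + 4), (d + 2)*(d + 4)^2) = d + 4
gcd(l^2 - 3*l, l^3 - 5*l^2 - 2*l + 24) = l - 3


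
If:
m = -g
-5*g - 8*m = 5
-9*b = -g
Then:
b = 5/27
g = 5/3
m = -5/3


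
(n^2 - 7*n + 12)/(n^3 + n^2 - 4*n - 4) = (n^2 - 7*n + 12)/(n^3 + n^2 - 4*n - 4)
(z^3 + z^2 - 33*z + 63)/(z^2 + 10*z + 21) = (z^2 - 6*z + 9)/(z + 3)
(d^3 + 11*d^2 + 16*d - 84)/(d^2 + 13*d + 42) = d - 2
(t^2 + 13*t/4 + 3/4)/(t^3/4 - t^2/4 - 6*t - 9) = (4*t + 1)/(t^2 - 4*t - 12)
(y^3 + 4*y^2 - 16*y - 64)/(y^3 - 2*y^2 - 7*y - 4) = (y^2 + 8*y + 16)/(y^2 + 2*y + 1)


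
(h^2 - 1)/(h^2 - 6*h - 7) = (h - 1)/(h - 7)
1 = 1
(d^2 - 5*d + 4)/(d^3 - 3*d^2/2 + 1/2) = 2*(d - 4)/(2*d^2 - d - 1)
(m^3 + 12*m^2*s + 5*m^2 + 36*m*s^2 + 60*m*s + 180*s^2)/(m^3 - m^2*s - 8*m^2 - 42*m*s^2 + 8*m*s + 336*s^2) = (-m^2 - 6*m*s - 5*m - 30*s)/(-m^2 + 7*m*s + 8*m - 56*s)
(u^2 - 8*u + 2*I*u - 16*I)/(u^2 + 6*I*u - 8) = (u - 8)/(u + 4*I)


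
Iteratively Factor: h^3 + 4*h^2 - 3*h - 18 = (h - 2)*(h^2 + 6*h + 9) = (h - 2)*(h + 3)*(h + 3)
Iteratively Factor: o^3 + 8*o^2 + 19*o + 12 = (o + 1)*(o^2 + 7*o + 12) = (o + 1)*(o + 3)*(o + 4)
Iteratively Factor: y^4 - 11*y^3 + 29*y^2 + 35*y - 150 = (y - 3)*(y^3 - 8*y^2 + 5*y + 50) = (y - 5)*(y - 3)*(y^2 - 3*y - 10) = (y - 5)^2*(y - 3)*(y + 2)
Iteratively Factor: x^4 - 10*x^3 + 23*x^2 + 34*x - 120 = (x + 2)*(x^3 - 12*x^2 + 47*x - 60) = (x - 5)*(x + 2)*(x^2 - 7*x + 12) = (x - 5)*(x - 3)*(x + 2)*(x - 4)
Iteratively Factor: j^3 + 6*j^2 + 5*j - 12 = (j + 4)*(j^2 + 2*j - 3) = (j + 3)*(j + 4)*(j - 1)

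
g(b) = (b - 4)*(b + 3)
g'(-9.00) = -19.00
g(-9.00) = 78.00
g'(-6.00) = -13.00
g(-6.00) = 30.00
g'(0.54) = 0.08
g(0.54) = -12.25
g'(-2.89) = -6.78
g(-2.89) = -0.76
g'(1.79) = 2.58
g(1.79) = -10.59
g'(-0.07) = -1.14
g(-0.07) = -11.93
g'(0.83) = 0.66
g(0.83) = -12.14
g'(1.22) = 1.44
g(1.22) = -11.73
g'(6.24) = 11.48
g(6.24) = 20.70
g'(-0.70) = -2.40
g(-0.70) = -10.81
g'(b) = 2*b - 1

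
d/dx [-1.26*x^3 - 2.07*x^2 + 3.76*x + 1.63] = -3.78*x^2 - 4.14*x + 3.76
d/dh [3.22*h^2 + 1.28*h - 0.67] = 6.44*h + 1.28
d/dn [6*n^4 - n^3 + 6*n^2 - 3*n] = 24*n^3 - 3*n^2 + 12*n - 3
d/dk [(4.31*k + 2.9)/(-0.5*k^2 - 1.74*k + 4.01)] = (2.155*k^2 + 2.9*k + 22.3291)/(0.25*k^4 + 1.74*k^3 - 0.9824*k^2 - 13.9548*k + 16.0801)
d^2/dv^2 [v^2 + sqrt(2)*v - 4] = 2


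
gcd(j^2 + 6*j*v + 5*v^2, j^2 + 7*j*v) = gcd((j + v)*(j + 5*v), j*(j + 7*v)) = 1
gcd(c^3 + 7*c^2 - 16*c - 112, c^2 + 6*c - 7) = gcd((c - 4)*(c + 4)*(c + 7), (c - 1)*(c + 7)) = c + 7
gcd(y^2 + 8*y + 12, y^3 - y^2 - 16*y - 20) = y + 2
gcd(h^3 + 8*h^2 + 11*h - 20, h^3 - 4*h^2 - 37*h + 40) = h^2 + 4*h - 5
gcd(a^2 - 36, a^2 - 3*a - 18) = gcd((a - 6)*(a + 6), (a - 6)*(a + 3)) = a - 6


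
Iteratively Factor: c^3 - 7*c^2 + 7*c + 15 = (c - 5)*(c^2 - 2*c - 3) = (c - 5)*(c + 1)*(c - 3)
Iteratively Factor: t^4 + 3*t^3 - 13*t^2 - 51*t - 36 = (t - 4)*(t^3 + 7*t^2 + 15*t + 9) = (t - 4)*(t + 1)*(t^2 + 6*t + 9) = (t - 4)*(t + 1)*(t + 3)*(t + 3)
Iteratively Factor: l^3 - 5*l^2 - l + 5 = (l - 1)*(l^2 - 4*l - 5) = (l - 1)*(l + 1)*(l - 5)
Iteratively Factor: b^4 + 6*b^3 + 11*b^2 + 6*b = (b + 3)*(b^3 + 3*b^2 + 2*b) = (b + 1)*(b + 3)*(b^2 + 2*b) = b*(b + 1)*(b + 3)*(b + 2)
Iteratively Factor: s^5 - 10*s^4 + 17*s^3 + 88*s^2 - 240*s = (s + 3)*(s^4 - 13*s^3 + 56*s^2 - 80*s) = s*(s + 3)*(s^3 - 13*s^2 + 56*s - 80) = s*(s - 4)*(s + 3)*(s^2 - 9*s + 20) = s*(s - 4)^2*(s + 3)*(s - 5)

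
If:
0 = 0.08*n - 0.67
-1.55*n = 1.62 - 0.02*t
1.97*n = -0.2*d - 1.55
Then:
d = -90.24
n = 8.38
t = 730.06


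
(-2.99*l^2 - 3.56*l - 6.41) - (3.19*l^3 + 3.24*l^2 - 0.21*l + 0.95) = -3.19*l^3 - 6.23*l^2 - 3.35*l - 7.36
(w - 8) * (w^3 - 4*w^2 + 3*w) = w^4 - 12*w^3 + 35*w^2 - 24*w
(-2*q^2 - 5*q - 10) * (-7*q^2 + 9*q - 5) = 14*q^4 + 17*q^3 + 35*q^2 - 65*q + 50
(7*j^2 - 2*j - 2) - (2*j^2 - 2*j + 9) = 5*j^2 - 11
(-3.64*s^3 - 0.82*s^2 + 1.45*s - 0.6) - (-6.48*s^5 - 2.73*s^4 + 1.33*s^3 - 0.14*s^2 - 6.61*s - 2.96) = 6.48*s^5 + 2.73*s^4 - 4.97*s^3 - 0.68*s^2 + 8.06*s + 2.36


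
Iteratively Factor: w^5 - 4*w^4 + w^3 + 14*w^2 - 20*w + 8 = (w - 1)*(w^4 - 3*w^3 - 2*w^2 + 12*w - 8) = (w - 1)*(w + 2)*(w^3 - 5*w^2 + 8*w - 4) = (w - 2)*(w - 1)*(w + 2)*(w^2 - 3*w + 2) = (w - 2)*(w - 1)^2*(w + 2)*(w - 2)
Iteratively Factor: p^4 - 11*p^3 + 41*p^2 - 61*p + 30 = (p - 5)*(p^3 - 6*p^2 + 11*p - 6) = (p - 5)*(p - 3)*(p^2 - 3*p + 2) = (p - 5)*(p - 3)*(p - 2)*(p - 1)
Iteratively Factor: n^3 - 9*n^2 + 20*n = (n - 4)*(n^2 - 5*n) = n*(n - 4)*(n - 5)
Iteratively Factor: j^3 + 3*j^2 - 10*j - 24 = (j - 3)*(j^2 + 6*j + 8) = (j - 3)*(j + 4)*(j + 2)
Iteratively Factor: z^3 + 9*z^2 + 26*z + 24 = (z + 3)*(z^2 + 6*z + 8) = (z + 3)*(z + 4)*(z + 2)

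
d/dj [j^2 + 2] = 2*j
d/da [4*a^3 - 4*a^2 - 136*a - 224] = 12*a^2 - 8*a - 136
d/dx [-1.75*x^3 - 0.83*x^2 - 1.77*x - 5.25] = -5.25*x^2 - 1.66*x - 1.77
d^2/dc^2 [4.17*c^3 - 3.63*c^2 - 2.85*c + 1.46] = 25.02*c - 7.26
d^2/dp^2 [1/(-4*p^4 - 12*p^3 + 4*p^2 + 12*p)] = (p*(6*p^2 + 9*p - 1)*(p^3 + 3*p^2 - p - 3) - (4*p^3 + 9*p^2 - 2*p - 3)^2)/(2*p^3*(p^3 + 3*p^2 - p - 3)^3)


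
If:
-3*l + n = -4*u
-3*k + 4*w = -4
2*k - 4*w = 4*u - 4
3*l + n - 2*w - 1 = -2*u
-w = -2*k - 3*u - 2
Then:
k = -18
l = -5/2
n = -67/2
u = 13/2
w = -29/2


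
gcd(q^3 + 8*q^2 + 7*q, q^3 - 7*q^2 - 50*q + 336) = q + 7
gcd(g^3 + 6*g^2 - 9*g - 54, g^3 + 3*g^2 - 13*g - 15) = g - 3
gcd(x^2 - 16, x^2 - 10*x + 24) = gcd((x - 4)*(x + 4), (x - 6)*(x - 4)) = x - 4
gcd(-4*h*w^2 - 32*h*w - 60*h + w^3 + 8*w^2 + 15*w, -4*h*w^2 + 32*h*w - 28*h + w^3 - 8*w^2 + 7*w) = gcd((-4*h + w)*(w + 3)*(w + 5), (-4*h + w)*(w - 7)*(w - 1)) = -4*h + w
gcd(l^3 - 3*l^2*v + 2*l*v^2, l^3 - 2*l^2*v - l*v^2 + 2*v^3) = l^2 - 3*l*v + 2*v^2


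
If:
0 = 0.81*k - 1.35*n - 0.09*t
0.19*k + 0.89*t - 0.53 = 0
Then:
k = 2.78947368421053 - 4.68421052631579*t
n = 1.67368421052632 - 2.87719298245614*t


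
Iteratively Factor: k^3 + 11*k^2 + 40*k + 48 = (k + 4)*(k^2 + 7*k + 12) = (k + 4)^2*(k + 3)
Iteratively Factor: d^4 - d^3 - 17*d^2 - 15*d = (d + 3)*(d^3 - 4*d^2 - 5*d) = d*(d + 3)*(d^2 - 4*d - 5) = d*(d + 1)*(d + 3)*(d - 5)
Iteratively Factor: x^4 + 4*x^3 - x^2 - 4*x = (x + 1)*(x^3 + 3*x^2 - 4*x) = x*(x + 1)*(x^2 + 3*x - 4) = x*(x - 1)*(x + 1)*(x + 4)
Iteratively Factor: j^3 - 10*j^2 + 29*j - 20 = (j - 1)*(j^2 - 9*j + 20) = (j - 5)*(j - 1)*(j - 4)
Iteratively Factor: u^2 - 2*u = (u)*(u - 2)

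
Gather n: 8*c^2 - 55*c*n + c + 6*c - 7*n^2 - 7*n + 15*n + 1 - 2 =8*c^2 + 7*c - 7*n^2 + n*(8 - 55*c) - 1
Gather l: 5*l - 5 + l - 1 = 6*l - 6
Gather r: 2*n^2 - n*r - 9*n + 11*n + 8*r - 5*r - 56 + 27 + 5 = 2*n^2 + 2*n + r*(3 - n) - 24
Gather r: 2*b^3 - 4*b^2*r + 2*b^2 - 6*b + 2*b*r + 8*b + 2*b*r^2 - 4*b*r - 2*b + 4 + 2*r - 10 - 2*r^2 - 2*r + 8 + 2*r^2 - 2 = 2*b^3 + 2*b^2 + 2*b*r^2 + r*(-4*b^2 - 2*b)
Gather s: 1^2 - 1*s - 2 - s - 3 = -2*s - 4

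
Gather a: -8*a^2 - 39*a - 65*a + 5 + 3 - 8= -8*a^2 - 104*a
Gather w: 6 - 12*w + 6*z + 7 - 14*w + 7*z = -26*w + 13*z + 13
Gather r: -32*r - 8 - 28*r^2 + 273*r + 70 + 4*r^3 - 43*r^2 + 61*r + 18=4*r^3 - 71*r^2 + 302*r + 80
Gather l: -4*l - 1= -4*l - 1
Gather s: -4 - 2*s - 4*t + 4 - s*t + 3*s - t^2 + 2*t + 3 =s*(1 - t) - t^2 - 2*t + 3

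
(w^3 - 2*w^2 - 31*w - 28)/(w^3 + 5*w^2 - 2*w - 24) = (w^2 - 6*w - 7)/(w^2 + w - 6)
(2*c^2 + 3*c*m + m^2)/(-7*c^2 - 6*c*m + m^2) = (-2*c - m)/(7*c - m)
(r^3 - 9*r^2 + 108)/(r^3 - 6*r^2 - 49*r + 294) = (r^2 - 3*r - 18)/(r^2 - 49)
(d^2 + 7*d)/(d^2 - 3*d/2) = 2*(d + 7)/(2*d - 3)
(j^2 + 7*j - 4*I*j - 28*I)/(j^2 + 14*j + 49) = (j - 4*I)/(j + 7)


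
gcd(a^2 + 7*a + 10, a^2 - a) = 1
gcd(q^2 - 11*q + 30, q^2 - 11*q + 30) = q^2 - 11*q + 30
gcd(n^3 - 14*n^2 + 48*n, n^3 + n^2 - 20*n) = n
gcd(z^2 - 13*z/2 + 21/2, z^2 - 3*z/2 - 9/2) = z - 3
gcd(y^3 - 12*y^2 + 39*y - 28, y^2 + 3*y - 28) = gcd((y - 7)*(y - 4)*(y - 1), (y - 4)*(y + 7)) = y - 4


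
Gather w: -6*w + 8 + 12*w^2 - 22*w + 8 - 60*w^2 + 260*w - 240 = -48*w^2 + 232*w - 224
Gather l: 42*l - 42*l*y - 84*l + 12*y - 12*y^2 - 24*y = l*(-42*y - 42) - 12*y^2 - 12*y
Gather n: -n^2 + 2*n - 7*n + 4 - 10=-n^2 - 5*n - 6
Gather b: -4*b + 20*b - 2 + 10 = 16*b + 8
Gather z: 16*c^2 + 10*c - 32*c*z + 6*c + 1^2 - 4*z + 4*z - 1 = 16*c^2 - 32*c*z + 16*c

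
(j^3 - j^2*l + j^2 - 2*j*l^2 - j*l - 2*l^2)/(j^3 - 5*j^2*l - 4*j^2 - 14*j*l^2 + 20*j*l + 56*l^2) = (j^3 - j^2*l + j^2 - 2*j*l^2 - j*l - 2*l^2)/(j^3 - 5*j^2*l - 4*j^2 - 14*j*l^2 + 20*j*l + 56*l^2)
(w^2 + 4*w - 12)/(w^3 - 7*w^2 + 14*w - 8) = (w + 6)/(w^2 - 5*w + 4)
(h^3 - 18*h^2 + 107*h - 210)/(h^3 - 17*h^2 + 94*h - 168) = (h - 5)/(h - 4)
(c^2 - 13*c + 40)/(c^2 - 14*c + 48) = (c - 5)/(c - 6)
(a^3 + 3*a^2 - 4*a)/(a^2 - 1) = a*(a + 4)/(a + 1)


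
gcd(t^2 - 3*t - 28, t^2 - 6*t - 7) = t - 7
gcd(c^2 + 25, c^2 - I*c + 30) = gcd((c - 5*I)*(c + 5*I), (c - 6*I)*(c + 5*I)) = c + 5*I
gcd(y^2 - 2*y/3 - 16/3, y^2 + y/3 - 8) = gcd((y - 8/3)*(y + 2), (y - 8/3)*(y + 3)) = y - 8/3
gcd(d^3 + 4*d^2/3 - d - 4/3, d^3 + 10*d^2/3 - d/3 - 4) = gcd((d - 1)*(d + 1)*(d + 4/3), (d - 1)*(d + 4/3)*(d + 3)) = d^2 + d/3 - 4/3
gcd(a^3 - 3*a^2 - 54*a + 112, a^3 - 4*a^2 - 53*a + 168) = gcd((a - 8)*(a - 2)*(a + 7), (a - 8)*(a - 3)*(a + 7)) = a^2 - a - 56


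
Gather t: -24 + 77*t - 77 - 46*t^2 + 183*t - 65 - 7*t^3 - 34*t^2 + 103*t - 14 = -7*t^3 - 80*t^2 + 363*t - 180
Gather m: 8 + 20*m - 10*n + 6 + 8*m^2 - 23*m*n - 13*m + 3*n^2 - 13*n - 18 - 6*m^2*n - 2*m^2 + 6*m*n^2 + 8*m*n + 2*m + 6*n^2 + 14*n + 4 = m^2*(6 - 6*n) + m*(6*n^2 - 15*n + 9) + 9*n^2 - 9*n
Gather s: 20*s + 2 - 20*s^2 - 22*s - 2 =-20*s^2 - 2*s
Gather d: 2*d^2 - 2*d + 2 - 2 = 2*d^2 - 2*d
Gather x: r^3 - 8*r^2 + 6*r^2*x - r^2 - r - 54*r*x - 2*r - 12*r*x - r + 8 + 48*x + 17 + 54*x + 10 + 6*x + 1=r^3 - 9*r^2 - 4*r + x*(6*r^2 - 66*r + 108) + 36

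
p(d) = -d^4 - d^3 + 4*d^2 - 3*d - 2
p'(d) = -4*d^3 - 3*d^2 + 8*d - 3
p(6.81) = -2303.49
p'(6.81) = -1350.93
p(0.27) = -2.54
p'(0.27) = -1.14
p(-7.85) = -3045.56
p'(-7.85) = 1684.28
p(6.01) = -1397.29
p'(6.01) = -931.61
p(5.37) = -889.18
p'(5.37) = -665.97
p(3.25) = -115.39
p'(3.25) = -146.00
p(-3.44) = -43.67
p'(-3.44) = 96.81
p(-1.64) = 10.86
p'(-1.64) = -6.55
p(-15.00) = -46307.00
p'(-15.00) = 12702.00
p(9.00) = -6995.00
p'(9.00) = -3090.00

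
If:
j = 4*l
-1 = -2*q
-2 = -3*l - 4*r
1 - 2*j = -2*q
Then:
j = 1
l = 1/4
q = 1/2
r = 5/16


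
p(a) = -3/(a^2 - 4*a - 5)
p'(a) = -3*(4 - 2*a)/(a^2 - 4*a - 5)^2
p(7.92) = -0.12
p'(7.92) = 0.05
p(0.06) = 0.57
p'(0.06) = -0.42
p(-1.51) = -0.90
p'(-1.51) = -1.91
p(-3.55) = -0.14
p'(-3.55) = -0.07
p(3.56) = 0.46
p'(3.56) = 0.22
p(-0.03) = 0.61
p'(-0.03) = -0.51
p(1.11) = 0.37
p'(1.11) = -0.08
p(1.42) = 0.35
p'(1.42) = -0.05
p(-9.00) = -0.03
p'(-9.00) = -0.00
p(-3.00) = -0.19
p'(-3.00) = -0.12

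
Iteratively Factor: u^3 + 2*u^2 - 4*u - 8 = (u - 2)*(u^2 + 4*u + 4) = (u - 2)*(u + 2)*(u + 2)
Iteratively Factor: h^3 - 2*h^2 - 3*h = (h - 3)*(h^2 + h) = h*(h - 3)*(h + 1)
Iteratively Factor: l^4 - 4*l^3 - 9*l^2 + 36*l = (l)*(l^3 - 4*l^2 - 9*l + 36) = l*(l + 3)*(l^2 - 7*l + 12) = l*(l - 4)*(l + 3)*(l - 3)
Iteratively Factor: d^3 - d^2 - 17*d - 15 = (d - 5)*(d^2 + 4*d + 3) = (d - 5)*(d + 3)*(d + 1)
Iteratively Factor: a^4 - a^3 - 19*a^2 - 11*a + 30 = (a - 5)*(a^3 + 4*a^2 + a - 6) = (a - 5)*(a + 2)*(a^2 + 2*a - 3) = (a - 5)*(a - 1)*(a + 2)*(a + 3)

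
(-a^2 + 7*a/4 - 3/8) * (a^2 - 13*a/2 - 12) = -a^4 + 33*a^3/4 + a^2/4 - 297*a/16 + 9/2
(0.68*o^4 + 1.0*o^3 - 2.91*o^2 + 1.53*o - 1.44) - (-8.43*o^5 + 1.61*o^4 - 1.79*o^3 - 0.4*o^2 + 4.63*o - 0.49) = 8.43*o^5 - 0.93*o^4 + 2.79*o^3 - 2.51*o^2 - 3.1*o - 0.95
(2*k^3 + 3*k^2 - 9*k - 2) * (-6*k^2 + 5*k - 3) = -12*k^5 - 8*k^4 + 63*k^3 - 42*k^2 + 17*k + 6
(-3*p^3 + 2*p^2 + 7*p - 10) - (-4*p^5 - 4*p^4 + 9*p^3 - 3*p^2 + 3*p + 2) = 4*p^5 + 4*p^4 - 12*p^3 + 5*p^2 + 4*p - 12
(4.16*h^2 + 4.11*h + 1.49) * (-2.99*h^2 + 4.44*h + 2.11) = -12.4384*h^4 + 6.1815*h^3 + 22.5709*h^2 + 15.2877*h + 3.1439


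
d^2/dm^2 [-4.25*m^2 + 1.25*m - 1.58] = -8.50000000000000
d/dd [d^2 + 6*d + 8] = 2*d + 6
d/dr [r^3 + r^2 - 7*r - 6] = 3*r^2 + 2*r - 7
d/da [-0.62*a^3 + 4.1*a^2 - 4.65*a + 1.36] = -1.86*a^2 + 8.2*a - 4.65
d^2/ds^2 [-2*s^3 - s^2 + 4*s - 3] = -12*s - 2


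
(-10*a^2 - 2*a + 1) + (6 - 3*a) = -10*a^2 - 5*a + 7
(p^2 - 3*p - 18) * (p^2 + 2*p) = p^4 - p^3 - 24*p^2 - 36*p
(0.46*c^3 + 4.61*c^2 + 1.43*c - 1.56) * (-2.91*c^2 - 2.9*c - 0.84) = -1.3386*c^5 - 14.7491*c^4 - 17.9167*c^3 - 3.4798*c^2 + 3.3228*c + 1.3104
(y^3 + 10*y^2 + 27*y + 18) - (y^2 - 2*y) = y^3 + 9*y^2 + 29*y + 18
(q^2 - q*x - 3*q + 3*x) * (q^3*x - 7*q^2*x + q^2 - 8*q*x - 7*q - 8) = q^5*x - q^4*x^2 - 10*q^4*x + q^4 + 10*q^3*x^2 + 12*q^3*x - 10*q^3 - 13*q^2*x^2 + 34*q^2*x + 13*q^2 - 24*q*x^2 - 13*q*x + 24*q - 24*x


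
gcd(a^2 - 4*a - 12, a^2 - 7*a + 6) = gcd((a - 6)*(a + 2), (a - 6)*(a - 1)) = a - 6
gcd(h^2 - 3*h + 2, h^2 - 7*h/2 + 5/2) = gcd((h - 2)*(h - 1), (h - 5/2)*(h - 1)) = h - 1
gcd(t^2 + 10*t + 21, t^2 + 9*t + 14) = t + 7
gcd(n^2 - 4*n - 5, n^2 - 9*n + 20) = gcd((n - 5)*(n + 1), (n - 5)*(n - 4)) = n - 5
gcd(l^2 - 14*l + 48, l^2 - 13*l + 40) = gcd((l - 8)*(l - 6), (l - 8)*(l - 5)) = l - 8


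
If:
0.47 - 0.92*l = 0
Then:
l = 0.51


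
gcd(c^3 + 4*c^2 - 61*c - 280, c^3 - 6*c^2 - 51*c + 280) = c^2 - c - 56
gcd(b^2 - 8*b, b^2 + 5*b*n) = b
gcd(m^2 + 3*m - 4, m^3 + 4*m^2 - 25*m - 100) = m + 4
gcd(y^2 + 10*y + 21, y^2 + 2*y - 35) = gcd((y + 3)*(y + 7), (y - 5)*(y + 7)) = y + 7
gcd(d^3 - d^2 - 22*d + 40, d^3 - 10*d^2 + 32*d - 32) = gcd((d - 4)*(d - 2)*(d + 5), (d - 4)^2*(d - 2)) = d^2 - 6*d + 8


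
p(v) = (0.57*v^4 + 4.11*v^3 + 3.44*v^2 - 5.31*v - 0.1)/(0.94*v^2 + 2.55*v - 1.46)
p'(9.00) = 13.60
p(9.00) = 71.36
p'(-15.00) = -15.51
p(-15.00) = 92.20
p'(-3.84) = -17.87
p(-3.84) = -14.48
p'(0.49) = 20527.37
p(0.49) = -89.48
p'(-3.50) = -73.71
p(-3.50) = -26.60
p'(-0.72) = 1.06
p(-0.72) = -1.47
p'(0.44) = 192.18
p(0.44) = 8.97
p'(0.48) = 12493.39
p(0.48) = 70.61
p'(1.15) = 4.67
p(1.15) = 2.06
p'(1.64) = 4.73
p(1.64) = 4.32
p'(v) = (-1.88*v - 2.55)*(0.57*v^4 + 4.11*v^3 + 3.44*v^2 - 5.31*v - 0.1)/(0.94*v^2 + 2.55*v - 1.46)^2 + (2.28*v^3 + 12.33*v^2 + 6.88*v - 5.31)/(0.94*v^2 + 2.55*v - 1.46)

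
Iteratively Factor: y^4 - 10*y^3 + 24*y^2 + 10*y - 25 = (y - 5)*(y^3 - 5*y^2 - y + 5) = (y - 5)^2*(y^2 - 1) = (y - 5)^2*(y + 1)*(y - 1)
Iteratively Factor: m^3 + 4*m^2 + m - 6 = (m + 3)*(m^2 + m - 2) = (m - 1)*(m + 3)*(m + 2)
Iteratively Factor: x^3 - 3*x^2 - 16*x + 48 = (x - 4)*(x^2 + x - 12) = (x - 4)*(x + 4)*(x - 3)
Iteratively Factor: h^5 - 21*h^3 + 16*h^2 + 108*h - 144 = (h + 4)*(h^4 - 4*h^3 - 5*h^2 + 36*h - 36) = (h + 3)*(h + 4)*(h^3 - 7*h^2 + 16*h - 12) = (h - 2)*(h + 3)*(h + 4)*(h^2 - 5*h + 6) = (h - 3)*(h - 2)*(h + 3)*(h + 4)*(h - 2)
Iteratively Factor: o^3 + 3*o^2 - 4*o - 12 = (o + 3)*(o^2 - 4) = (o - 2)*(o + 3)*(o + 2)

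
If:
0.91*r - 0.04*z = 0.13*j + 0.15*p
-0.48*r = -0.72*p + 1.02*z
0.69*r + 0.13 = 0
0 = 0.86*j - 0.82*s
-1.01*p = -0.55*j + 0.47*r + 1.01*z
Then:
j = -0.94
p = -0.30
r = -0.19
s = -0.98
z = -0.12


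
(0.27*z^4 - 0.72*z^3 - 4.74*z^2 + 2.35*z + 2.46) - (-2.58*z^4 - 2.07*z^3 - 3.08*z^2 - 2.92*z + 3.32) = 2.85*z^4 + 1.35*z^3 - 1.66*z^2 + 5.27*z - 0.86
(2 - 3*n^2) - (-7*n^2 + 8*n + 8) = 4*n^2 - 8*n - 6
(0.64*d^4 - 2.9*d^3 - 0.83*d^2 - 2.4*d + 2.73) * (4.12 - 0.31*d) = -0.1984*d^5 + 3.5358*d^4 - 11.6907*d^3 - 2.6756*d^2 - 10.7343*d + 11.2476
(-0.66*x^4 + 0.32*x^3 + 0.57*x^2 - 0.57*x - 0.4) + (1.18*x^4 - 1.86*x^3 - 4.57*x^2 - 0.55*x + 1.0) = 0.52*x^4 - 1.54*x^3 - 4.0*x^2 - 1.12*x + 0.6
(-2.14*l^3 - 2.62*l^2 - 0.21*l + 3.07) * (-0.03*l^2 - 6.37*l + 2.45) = 0.0642*l^5 + 13.7104*l^4 + 11.4527*l^3 - 5.1734*l^2 - 20.0704*l + 7.5215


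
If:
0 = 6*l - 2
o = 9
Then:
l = 1/3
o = 9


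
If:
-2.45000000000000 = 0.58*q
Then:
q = -4.22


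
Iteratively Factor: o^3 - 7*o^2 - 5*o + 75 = (o - 5)*(o^2 - 2*o - 15) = (o - 5)*(o + 3)*(o - 5)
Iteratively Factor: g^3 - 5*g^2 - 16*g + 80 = (g - 5)*(g^2 - 16) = (g - 5)*(g + 4)*(g - 4)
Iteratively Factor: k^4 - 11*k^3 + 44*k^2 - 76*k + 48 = (k - 2)*(k^3 - 9*k^2 + 26*k - 24) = (k - 2)^2*(k^2 - 7*k + 12) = (k - 3)*(k - 2)^2*(k - 4)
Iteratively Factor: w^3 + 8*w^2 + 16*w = (w)*(w^2 + 8*w + 16) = w*(w + 4)*(w + 4)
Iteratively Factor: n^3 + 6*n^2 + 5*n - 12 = (n + 3)*(n^2 + 3*n - 4) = (n - 1)*(n + 3)*(n + 4)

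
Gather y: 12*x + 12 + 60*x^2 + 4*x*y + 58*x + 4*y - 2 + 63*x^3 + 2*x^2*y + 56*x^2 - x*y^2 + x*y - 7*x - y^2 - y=63*x^3 + 116*x^2 + 63*x + y^2*(-x - 1) + y*(2*x^2 + 5*x + 3) + 10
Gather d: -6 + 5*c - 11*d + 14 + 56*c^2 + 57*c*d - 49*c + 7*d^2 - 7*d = 56*c^2 - 44*c + 7*d^2 + d*(57*c - 18) + 8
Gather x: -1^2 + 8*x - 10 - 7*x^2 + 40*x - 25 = -7*x^2 + 48*x - 36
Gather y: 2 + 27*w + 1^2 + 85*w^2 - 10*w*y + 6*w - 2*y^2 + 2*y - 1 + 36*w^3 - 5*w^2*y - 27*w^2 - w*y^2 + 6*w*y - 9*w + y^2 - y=36*w^3 + 58*w^2 + 24*w + y^2*(-w - 1) + y*(-5*w^2 - 4*w + 1) + 2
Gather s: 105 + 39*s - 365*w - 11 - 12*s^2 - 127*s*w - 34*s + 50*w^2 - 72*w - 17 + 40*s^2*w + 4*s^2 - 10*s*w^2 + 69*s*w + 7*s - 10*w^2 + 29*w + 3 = s^2*(40*w - 8) + s*(-10*w^2 - 58*w + 12) + 40*w^2 - 408*w + 80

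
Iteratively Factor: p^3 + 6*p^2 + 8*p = (p + 4)*(p^2 + 2*p) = p*(p + 4)*(p + 2)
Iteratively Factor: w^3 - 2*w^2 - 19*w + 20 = (w + 4)*(w^2 - 6*w + 5) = (w - 5)*(w + 4)*(w - 1)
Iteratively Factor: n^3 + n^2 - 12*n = (n - 3)*(n^2 + 4*n) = (n - 3)*(n + 4)*(n)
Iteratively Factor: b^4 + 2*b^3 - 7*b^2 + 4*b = (b + 4)*(b^3 - 2*b^2 + b) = b*(b + 4)*(b^2 - 2*b + 1) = b*(b - 1)*(b + 4)*(b - 1)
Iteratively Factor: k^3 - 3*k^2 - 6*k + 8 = (k + 2)*(k^2 - 5*k + 4) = (k - 4)*(k + 2)*(k - 1)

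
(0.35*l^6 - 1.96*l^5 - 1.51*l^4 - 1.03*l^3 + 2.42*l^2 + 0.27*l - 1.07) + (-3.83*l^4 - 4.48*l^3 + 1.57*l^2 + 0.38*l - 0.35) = 0.35*l^6 - 1.96*l^5 - 5.34*l^4 - 5.51*l^3 + 3.99*l^2 + 0.65*l - 1.42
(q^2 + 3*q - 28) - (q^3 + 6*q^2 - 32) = -q^3 - 5*q^2 + 3*q + 4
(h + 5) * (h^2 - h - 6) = h^3 + 4*h^2 - 11*h - 30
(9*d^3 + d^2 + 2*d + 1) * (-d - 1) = -9*d^4 - 10*d^3 - 3*d^2 - 3*d - 1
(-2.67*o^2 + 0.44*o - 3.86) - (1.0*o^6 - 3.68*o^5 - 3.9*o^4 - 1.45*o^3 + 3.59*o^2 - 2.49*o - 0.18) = -1.0*o^6 + 3.68*o^5 + 3.9*o^4 + 1.45*o^3 - 6.26*o^2 + 2.93*o - 3.68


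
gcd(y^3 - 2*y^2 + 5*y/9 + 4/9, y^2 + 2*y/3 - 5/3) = y - 1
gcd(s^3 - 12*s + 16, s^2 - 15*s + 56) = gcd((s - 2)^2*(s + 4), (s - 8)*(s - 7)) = 1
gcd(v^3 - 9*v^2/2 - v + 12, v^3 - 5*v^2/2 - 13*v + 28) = v^2 - 6*v + 8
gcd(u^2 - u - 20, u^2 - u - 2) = 1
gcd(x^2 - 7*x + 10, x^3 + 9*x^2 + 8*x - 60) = x - 2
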